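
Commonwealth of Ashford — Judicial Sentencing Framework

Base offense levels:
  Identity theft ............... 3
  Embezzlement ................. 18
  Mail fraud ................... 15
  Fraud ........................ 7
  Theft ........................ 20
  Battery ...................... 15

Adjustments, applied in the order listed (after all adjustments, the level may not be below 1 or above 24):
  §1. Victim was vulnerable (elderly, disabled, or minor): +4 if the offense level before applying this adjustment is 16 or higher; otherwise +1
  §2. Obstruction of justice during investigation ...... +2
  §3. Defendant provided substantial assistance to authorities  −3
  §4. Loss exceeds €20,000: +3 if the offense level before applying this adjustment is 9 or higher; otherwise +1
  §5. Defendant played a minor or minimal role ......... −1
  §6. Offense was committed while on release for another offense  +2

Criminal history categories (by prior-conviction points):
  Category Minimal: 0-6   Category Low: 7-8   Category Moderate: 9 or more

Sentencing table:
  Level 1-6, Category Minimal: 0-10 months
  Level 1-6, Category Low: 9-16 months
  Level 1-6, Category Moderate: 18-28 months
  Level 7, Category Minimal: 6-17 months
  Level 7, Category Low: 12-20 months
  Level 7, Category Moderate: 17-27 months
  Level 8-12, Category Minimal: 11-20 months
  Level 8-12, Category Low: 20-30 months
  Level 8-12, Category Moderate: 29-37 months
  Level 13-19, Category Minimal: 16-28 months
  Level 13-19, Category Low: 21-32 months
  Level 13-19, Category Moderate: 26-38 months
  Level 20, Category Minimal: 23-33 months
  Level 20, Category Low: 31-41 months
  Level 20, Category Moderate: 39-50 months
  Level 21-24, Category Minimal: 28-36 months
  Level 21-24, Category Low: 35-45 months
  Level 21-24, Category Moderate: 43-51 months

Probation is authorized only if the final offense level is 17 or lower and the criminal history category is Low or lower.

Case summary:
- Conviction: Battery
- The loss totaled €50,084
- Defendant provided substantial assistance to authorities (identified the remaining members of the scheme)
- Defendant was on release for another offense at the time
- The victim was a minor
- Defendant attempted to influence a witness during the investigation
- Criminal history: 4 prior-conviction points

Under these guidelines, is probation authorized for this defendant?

Base offense level for battery: 15.
§1 applies (level before this adjustment is 15 < 16, so +1): 15 + 1 = 16.
§2 applies: 16 + 2 = 18.
§3 applies: 18 − 3 = 15.
§4 applies (level before this adjustment is 15 ≥ 9, so +3): 15 + 3 = 18.
§6 applies: 18 + 2 = 20.
Final offense level: 20.
Criminal history: 4 prior points → Category Minimal (0-6).
Level 20 falls in the 20 band.
Grid: Level 20 × Category Minimal = 23-33 months.
Probation check: level 20 > 17 and category Minimal ≤ Low → not eligible.

No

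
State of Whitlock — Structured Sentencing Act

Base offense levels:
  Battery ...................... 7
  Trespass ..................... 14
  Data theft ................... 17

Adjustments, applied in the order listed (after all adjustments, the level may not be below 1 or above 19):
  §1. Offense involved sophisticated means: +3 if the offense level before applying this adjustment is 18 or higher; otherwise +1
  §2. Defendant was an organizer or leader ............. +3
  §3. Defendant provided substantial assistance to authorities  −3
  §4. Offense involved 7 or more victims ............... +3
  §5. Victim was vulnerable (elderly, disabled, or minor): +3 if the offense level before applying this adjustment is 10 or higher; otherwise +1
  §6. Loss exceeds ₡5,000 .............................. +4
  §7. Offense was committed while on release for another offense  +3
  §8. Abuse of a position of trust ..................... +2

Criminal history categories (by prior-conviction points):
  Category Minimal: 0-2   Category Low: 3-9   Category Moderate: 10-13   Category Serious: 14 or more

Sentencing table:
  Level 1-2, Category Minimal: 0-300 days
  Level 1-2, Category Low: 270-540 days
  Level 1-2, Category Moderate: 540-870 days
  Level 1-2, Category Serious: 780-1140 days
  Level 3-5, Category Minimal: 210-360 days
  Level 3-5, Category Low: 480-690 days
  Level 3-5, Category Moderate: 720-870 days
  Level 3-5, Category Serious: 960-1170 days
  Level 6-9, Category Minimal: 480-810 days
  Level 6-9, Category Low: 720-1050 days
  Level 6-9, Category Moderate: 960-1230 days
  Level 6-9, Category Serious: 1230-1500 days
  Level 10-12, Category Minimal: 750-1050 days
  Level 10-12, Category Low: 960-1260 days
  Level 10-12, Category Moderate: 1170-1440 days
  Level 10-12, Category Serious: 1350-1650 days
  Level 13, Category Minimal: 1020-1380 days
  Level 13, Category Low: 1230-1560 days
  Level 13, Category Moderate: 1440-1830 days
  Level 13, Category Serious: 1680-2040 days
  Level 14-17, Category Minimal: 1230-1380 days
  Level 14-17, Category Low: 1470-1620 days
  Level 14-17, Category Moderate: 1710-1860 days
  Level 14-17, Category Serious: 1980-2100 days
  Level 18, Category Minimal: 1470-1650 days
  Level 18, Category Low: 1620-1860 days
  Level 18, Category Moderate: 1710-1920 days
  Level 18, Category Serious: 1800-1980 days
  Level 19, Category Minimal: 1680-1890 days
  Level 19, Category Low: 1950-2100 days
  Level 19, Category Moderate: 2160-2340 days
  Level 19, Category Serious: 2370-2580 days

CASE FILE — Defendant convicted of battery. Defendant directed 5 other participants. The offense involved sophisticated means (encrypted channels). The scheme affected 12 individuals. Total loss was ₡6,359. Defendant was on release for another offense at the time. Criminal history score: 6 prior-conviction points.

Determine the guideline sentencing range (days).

Base offense level for battery: 7.
§1 applies (level before this adjustment is 7 < 18, so +1): 7 + 1 = 8.
§2 applies: 8 + 3 = 11.
§3 does not apply.
§4 applies: 11 + 3 = 14.
§5 does not apply.
§6 applies: 14 + 4 = 18.
§7 applies: 18 + 3 = 21.
Level 21 exceeds the maximum of 19; capped at 19.
Final offense level: 19.
Criminal history: 6 prior points → Category Low (3-9).
Level 19 falls in the 19 band.
Grid: Level 19 × Category Low = 1950-2100 days.

1950-2100 days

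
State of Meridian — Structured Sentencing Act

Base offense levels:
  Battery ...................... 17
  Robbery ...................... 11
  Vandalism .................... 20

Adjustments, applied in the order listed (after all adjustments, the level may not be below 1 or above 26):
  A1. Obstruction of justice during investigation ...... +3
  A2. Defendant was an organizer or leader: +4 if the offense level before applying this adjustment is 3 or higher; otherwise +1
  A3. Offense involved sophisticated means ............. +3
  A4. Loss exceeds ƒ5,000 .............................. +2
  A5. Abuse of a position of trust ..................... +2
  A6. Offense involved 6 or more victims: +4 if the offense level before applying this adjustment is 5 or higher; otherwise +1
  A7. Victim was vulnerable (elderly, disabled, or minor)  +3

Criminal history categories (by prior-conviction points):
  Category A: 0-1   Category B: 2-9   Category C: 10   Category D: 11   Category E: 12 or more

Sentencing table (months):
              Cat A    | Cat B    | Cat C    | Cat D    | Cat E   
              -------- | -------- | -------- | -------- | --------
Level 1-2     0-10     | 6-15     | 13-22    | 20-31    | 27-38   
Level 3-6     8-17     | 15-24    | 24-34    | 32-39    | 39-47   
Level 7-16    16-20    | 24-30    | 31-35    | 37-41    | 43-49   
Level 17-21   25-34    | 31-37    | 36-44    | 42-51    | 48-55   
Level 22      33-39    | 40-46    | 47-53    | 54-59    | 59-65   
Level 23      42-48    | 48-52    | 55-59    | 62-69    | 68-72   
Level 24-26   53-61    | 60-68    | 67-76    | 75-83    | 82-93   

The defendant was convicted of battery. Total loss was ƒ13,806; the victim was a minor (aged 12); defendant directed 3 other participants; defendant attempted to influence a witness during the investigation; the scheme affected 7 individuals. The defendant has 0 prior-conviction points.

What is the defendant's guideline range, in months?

53-61 months

Base offense level for battery: 17.
A1 applies: 17 + 3 = 20.
A2 applies (level before this adjustment is 20 ≥ 3, so +4): 20 + 4 = 24.
A4 applies: 24 + 2 = 26.
A5 does not apply.
A6 applies (level before this adjustment is 26 ≥ 5, so +4): 26 + 4 = 30.
A7 applies: 30 + 3 = 33.
Level 33 exceeds the maximum of 26; capped at 26.
Final offense level: 26.
Criminal history: 0 prior points → Category A (0-1).
Level 26 falls in the 24-26 band.
Grid: Level 24-26 × Category A = 53-61 months.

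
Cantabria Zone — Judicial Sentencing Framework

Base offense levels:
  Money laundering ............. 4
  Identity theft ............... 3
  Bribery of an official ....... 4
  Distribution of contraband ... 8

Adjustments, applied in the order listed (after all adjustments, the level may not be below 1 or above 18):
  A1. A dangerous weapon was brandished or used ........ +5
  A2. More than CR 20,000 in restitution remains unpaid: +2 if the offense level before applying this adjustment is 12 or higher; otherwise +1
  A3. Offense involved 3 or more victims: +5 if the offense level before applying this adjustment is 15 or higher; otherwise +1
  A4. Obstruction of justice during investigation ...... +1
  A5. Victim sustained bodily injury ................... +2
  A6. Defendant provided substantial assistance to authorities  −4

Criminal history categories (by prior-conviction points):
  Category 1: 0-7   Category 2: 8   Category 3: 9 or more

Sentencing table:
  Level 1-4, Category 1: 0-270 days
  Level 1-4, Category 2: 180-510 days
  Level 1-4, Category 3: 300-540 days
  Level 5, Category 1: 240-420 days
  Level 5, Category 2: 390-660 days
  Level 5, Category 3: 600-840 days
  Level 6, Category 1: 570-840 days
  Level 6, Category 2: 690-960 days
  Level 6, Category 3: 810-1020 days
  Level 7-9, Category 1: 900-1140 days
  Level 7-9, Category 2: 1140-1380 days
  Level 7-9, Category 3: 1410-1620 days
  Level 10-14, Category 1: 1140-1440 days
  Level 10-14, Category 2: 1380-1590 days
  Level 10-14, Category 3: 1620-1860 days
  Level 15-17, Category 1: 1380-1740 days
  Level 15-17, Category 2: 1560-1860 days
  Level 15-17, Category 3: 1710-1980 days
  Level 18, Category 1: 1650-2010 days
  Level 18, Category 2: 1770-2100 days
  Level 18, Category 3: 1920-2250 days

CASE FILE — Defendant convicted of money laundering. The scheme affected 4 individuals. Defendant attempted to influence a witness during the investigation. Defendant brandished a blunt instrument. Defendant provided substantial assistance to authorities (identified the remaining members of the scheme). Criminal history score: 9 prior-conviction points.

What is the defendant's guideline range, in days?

Base offense level for money laundering: 4.
A1 applies: 4 + 5 = 9.
A2 does not apply.
A3 applies (level before this adjustment is 9 < 15, so +1): 9 + 1 = 10.
A4 applies: 10 + 1 = 11.
A5 does not apply.
A6 applies: 11 − 4 = 7.
Final offense level: 7.
Criminal history: 9 prior points → Category 3 (9+).
Level 7 falls in the 7-9 band.
Grid: Level 7-9 × Category 3 = 1410-1620 days.

1410-1620 days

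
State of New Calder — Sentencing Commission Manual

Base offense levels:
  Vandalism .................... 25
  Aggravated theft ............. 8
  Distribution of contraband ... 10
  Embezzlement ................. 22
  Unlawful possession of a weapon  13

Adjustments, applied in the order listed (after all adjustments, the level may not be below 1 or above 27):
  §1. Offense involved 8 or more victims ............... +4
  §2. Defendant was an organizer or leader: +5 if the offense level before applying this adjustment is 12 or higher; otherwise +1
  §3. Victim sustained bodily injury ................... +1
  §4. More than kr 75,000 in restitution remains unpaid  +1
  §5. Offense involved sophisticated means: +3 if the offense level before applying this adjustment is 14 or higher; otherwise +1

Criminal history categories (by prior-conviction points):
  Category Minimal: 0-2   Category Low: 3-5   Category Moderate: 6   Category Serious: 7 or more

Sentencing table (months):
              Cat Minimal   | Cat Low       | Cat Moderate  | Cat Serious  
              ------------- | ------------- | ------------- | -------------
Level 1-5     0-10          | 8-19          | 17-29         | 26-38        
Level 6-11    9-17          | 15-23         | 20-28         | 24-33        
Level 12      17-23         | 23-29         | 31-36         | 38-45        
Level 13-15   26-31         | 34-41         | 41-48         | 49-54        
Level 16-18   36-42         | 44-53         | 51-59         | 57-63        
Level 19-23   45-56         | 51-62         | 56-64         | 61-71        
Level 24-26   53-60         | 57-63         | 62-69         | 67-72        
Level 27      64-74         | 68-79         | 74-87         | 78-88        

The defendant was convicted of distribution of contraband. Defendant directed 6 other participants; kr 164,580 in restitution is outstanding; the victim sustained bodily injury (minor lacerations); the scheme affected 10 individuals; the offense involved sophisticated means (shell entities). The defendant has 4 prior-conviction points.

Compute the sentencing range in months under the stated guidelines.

57-63 months

Base offense level for distribution of contraband: 10.
§1 applies: 10 + 4 = 14.
§2 applies (level before this adjustment is 14 ≥ 12, so +5): 14 + 5 = 19.
§3 applies: 19 + 1 = 20.
§4 applies: 20 + 1 = 21.
§5 applies (level before this adjustment is 21 ≥ 14, so +3): 21 + 3 = 24.
Final offense level: 24.
Criminal history: 4 prior points → Category Low (3-5).
Level 24 falls in the 24-26 band.
Grid: Level 24-26 × Category Low = 57-63 months.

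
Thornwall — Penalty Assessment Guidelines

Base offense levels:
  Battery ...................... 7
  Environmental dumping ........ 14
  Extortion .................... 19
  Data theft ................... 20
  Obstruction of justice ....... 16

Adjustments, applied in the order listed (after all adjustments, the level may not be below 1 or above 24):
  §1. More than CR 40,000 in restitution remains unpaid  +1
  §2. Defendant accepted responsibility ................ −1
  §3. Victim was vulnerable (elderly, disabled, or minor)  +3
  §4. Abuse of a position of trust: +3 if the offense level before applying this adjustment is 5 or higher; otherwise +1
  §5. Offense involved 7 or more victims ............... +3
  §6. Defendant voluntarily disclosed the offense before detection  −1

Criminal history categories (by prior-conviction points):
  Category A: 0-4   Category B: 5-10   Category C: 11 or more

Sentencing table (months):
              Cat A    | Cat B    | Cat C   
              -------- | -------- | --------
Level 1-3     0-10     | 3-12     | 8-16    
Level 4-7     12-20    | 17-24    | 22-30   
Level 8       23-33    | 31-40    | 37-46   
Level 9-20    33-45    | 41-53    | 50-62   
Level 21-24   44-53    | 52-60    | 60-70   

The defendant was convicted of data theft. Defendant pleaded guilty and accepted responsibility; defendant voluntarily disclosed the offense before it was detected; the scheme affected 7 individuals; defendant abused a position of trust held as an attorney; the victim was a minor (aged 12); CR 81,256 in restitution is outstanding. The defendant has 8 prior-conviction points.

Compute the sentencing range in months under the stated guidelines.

52-60 months

Base offense level for data theft: 20.
§1 applies: 20 + 1 = 21.
§2 applies: 21 − 1 = 20.
§3 applies: 20 + 3 = 23.
§4 applies (level before this adjustment is 23 ≥ 5, so +3): 23 + 3 = 26.
§5 applies: 26 + 3 = 29.
§6 applies: 29 − 1 = 28.
Level 28 exceeds the maximum of 24; capped at 24.
Final offense level: 24.
Criminal history: 8 prior points → Category B (5-10).
Level 24 falls in the 21-24 band.
Grid: Level 21-24 × Category B = 52-60 months.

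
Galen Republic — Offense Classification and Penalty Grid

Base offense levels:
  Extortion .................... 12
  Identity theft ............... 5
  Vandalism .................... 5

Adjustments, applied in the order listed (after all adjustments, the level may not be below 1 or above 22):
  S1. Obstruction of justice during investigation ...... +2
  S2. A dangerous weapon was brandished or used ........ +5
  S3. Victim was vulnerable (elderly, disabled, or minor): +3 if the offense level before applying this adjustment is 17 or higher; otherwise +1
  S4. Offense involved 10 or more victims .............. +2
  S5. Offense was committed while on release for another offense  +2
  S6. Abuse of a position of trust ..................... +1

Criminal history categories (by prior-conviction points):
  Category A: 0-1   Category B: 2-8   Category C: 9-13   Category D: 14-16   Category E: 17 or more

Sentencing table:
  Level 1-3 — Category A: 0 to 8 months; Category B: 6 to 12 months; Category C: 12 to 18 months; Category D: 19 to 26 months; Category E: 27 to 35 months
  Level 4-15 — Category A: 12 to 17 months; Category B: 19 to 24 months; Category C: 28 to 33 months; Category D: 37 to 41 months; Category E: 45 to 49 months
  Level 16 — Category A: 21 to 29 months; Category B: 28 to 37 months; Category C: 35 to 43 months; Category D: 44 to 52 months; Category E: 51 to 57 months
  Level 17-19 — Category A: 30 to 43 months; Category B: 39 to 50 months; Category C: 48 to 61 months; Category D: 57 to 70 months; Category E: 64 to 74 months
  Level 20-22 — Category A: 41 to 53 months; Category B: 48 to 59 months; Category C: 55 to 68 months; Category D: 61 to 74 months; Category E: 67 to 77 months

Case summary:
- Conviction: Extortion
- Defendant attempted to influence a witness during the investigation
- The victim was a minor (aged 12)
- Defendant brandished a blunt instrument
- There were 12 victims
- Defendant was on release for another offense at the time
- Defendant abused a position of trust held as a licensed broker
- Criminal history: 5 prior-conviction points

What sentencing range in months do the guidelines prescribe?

Base offense level for extortion: 12.
S1 applies: 12 + 2 = 14.
S2 applies: 14 + 5 = 19.
S3 applies (level before this adjustment is 19 ≥ 17, so +3): 19 + 3 = 22.
S4 applies: 22 + 2 = 24.
S5 applies: 24 + 2 = 26.
S6 applies: 26 + 1 = 27.
Level 27 exceeds the maximum of 22; capped at 22.
Final offense level: 22.
Criminal history: 5 prior points → Category B (2-8).
Level 22 falls in the 20-22 band.
Grid: Level 20-22 × Category B = 48-59 months.

48-59 months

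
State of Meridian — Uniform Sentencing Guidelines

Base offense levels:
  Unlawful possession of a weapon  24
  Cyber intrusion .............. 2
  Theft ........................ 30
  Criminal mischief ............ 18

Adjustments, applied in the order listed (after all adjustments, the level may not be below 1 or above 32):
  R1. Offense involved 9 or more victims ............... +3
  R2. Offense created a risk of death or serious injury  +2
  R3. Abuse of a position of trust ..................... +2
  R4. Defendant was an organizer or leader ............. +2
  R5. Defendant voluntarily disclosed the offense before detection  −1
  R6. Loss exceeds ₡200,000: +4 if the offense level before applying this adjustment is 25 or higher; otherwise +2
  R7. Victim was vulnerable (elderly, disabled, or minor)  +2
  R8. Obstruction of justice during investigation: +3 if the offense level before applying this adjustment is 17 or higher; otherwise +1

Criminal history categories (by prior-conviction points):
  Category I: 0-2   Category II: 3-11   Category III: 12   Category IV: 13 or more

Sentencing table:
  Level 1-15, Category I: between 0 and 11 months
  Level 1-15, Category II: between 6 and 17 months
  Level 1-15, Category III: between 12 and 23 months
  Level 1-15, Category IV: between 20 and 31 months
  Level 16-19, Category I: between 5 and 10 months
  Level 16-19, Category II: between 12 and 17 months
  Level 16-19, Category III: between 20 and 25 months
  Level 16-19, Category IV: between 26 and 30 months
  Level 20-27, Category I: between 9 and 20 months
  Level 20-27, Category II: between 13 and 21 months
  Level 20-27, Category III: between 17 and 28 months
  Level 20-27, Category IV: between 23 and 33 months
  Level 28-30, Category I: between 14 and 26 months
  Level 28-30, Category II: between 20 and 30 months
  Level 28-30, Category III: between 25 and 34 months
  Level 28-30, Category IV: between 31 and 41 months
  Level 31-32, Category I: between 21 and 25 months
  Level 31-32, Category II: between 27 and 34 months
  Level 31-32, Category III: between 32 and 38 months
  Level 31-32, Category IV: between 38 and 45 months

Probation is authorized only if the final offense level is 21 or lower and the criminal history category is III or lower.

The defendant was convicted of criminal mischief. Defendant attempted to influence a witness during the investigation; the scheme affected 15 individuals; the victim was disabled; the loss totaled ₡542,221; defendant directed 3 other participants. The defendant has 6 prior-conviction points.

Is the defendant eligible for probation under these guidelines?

No

Base offense level for criminal mischief: 18.
R1 applies: 18 + 3 = 21.
R3 does not apply.
R4 applies: 21 + 2 = 23.
R5 does not apply.
R6 applies (level before this adjustment is 23 < 25, so +2): 23 + 2 = 25.
R7 applies: 25 + 2 = 27.
R8 applies (level before this adjustment is 27 ≥ 17, so +3): 27 + 3 = 30.
Final offense level: 30.
Criminal history: 6 prior points → Category II (3-11).
Level 30 falls in the 28-30 band.
Grid: Level 28-30 × Category II = 20-30 months.
Probation check: level 30 > 21 and category II ≤ III → not eligible.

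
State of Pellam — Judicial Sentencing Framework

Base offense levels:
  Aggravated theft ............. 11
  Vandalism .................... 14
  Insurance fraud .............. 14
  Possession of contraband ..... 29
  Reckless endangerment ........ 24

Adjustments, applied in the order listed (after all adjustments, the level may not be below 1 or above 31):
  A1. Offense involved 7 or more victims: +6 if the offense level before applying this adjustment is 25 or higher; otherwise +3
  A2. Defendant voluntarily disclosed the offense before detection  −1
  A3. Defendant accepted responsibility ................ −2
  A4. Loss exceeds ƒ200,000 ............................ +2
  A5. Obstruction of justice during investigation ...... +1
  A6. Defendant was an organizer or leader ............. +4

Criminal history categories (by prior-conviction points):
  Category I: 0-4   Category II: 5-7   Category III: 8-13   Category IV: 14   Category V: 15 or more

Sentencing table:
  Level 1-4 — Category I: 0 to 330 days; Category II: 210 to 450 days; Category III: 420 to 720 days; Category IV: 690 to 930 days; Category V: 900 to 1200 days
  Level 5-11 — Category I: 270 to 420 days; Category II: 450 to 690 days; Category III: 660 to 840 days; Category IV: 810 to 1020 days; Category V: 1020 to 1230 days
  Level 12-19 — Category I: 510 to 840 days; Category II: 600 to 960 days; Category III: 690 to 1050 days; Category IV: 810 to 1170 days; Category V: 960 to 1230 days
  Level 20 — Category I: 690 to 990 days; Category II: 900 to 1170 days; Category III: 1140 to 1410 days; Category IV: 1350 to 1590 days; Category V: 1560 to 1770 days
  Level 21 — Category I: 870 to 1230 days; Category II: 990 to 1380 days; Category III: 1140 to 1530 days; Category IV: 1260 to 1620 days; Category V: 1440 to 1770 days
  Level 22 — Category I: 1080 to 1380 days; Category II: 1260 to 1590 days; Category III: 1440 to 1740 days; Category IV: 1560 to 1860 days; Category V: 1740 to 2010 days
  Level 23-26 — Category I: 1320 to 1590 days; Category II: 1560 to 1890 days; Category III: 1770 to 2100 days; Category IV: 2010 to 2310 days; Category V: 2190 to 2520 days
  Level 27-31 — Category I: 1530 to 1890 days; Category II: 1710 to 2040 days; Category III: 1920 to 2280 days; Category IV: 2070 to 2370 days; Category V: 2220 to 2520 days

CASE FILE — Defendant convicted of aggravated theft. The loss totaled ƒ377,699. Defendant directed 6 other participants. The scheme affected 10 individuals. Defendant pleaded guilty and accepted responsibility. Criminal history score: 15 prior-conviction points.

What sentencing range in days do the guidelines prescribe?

Base offense level for aggravated theft: 11.
A1 applies (level before this adjustment is 11 < 25, so +3): 11 + 3 = 14.
A2 does not apply.
A3 applies: 14 − 2 = 12.
A4 applies: 12 + 2 = 14.
A6 applies: 14 + 4 = 18.
Final offense level: 18.
Criminal history: 15 prior points → Category V (15+).
Level 18 falls in the 12-19 band.
Grid: Level 12-19 × Category V = 960-1230 days.

960-1230 days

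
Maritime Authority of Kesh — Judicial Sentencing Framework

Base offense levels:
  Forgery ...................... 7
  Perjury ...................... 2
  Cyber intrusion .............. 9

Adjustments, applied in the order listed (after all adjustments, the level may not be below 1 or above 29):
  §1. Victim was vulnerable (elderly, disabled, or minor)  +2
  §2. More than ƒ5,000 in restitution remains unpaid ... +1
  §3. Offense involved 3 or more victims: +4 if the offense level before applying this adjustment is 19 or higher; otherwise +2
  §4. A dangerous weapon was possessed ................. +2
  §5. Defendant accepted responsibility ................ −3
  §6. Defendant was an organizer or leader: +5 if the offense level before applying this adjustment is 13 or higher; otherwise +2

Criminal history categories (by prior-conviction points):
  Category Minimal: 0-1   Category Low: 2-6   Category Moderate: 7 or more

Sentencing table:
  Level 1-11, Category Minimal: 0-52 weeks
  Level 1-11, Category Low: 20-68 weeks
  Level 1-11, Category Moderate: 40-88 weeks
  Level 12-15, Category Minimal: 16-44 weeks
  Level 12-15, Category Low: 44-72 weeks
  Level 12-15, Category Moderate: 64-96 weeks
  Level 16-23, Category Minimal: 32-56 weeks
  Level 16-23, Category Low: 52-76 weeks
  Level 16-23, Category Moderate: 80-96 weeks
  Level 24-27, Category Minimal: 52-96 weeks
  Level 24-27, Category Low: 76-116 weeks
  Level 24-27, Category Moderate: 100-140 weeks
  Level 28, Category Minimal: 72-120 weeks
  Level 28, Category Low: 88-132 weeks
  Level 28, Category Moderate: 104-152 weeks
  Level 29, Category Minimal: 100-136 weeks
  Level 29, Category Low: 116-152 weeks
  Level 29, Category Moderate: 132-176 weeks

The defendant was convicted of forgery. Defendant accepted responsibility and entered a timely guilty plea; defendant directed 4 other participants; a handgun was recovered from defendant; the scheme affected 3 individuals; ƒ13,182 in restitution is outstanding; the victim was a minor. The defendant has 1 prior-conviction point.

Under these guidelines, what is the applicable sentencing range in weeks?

16-44 weeks

Base offense level for forgery: 7.
§1 applies: 7 + 2 = 9.
§2 applies: 9 + 1 = 10.
§3 applies (level before this adjustment is 10 < 19, so +2): 10 + 2 = 12.
§4 applies: 12 + 2 = 14.
§5 applies: 14 − 3 = 11.
§6 applies (level before this adjustment is 11 < 13, so +2): 11 + 2 = 13.
Final offense level: 13.
Criminal history: 1 prior point → Category Minimal (0-1).
Level 13 falls in the 12-15 band.
Grid: Level 12-15 × Category Minimal = 16-44 weeks.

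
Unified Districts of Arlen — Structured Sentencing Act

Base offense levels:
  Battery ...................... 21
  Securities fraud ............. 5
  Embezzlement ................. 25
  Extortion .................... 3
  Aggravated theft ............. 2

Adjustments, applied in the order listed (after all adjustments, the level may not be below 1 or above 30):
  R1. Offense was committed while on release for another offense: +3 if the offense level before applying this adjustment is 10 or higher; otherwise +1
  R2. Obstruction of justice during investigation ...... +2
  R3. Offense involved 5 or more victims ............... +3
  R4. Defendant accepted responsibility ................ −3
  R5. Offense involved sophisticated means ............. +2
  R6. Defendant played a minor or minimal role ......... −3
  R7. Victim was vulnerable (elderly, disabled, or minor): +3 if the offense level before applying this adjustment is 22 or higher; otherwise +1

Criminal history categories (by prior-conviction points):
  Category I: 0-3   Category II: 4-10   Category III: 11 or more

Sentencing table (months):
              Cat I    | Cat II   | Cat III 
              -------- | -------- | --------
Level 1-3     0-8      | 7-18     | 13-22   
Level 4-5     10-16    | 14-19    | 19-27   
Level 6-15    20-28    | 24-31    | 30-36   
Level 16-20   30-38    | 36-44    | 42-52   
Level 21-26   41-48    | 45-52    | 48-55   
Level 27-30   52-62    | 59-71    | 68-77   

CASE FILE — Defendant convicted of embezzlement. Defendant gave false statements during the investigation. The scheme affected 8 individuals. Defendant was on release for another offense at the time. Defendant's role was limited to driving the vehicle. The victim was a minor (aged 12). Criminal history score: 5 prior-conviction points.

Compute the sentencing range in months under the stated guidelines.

59-71 months

Base offense level for embezzlement: 25.
R1 applies (level before this adjustment is 25 ≥ 10, so +3): 25 + 3 = 28.
R2 applies: 28 + 2 = 30.
R3 applies: 30 + 3 = 33.
R4 does not apply.
R5 does not apply.
R6 applies: 33 − 3 = 30.
R7 applies (level before this adjustment is 30 ≥ 22, so +3): 30 + 3 = 33.
Level 33 exceeds the maximum of 30; capped at 30.
Final offense level: 30.
Criminal history: 5 prior points → Category II (4-10).
Level 30 falls in the 27-30 band.
Grid: Level 27-30 × Category II = 59-71 months.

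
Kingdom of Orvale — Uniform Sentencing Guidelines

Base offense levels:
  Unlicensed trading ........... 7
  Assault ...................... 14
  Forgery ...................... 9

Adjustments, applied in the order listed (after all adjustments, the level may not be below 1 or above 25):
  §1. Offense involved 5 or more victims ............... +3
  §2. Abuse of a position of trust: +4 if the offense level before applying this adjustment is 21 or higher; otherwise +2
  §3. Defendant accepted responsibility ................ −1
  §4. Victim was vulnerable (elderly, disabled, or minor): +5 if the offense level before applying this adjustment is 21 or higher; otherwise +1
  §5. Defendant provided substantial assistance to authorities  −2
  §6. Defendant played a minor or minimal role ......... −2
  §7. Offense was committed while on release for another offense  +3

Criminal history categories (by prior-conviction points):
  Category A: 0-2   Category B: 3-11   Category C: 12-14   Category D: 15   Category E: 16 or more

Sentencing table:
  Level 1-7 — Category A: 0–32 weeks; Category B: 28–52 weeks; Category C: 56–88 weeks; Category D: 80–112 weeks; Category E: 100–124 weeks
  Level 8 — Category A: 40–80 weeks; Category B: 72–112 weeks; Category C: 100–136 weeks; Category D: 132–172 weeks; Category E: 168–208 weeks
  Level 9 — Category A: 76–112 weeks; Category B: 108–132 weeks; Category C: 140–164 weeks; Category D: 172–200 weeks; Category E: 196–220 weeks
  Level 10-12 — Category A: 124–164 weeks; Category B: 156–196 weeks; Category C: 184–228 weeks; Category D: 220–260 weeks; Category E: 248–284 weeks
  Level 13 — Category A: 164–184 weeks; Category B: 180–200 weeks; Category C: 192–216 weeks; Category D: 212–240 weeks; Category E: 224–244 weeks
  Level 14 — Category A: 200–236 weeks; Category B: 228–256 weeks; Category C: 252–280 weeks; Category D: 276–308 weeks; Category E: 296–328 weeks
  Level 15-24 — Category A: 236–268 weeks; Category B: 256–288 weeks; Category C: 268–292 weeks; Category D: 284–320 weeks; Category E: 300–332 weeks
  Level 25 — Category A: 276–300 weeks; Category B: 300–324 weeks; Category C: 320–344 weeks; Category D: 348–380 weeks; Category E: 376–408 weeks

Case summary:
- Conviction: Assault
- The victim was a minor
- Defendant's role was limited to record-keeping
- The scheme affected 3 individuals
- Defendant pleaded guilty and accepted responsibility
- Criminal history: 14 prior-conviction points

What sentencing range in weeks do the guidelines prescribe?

Base offense level for assault: 14.
§2 does not apply.
§3 applies: 14 − 1 = 13.
§4 applies (level before this adjustment is 13 < 21, so +1): 13 + 1 = 14.
§6 applies: 14 − 2 = 12.
Final offense level: 12.
Criminal history: 14 prior points → Category C (12-14).
Level 12 falls in the 10-12 band.
Grid: Level 10-12 × Category C = 184-228 weeks.

184-228 weeks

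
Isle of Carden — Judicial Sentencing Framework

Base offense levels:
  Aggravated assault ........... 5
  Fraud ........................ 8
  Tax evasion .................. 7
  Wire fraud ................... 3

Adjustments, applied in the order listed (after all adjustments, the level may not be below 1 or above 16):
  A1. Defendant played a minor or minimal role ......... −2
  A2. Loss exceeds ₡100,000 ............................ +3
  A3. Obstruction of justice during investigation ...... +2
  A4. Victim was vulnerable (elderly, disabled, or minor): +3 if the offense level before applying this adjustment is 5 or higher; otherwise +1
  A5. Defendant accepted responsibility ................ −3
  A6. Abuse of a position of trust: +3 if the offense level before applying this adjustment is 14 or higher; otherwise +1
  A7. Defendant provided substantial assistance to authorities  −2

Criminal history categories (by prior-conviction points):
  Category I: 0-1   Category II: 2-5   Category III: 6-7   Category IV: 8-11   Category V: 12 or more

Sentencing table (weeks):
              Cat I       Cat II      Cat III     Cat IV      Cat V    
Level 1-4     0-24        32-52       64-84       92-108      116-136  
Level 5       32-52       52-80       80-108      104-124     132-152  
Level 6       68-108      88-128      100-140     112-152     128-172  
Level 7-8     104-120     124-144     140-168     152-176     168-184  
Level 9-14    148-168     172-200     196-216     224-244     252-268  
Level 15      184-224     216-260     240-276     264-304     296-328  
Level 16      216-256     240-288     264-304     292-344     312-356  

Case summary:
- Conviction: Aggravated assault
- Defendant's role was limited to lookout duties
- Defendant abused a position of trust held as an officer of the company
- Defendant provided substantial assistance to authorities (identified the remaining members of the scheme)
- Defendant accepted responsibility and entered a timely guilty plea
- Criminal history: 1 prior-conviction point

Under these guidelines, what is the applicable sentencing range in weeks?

Base offense level for aggravated assault: 5.
A1 applies: 5 − 2 = 3.
A2 does not apply.
A4 does not apply.
A5 applies: 3 − 3 = 0.
A6 applies (level before this adjustment is 0 < 14, so +1): 0 + 1 = 1.
A7 applies: 1 − 2 = -1.
Level -1 is below the minimum of 1; floored at 1.
Final offense level: 1.
Criminal history: 1 prior point → Category I (0-1).
Level 1 falls in the 1-4 band.
Grid: Level 1-4 × Category I = 0-24 weeks.

0-24 weeks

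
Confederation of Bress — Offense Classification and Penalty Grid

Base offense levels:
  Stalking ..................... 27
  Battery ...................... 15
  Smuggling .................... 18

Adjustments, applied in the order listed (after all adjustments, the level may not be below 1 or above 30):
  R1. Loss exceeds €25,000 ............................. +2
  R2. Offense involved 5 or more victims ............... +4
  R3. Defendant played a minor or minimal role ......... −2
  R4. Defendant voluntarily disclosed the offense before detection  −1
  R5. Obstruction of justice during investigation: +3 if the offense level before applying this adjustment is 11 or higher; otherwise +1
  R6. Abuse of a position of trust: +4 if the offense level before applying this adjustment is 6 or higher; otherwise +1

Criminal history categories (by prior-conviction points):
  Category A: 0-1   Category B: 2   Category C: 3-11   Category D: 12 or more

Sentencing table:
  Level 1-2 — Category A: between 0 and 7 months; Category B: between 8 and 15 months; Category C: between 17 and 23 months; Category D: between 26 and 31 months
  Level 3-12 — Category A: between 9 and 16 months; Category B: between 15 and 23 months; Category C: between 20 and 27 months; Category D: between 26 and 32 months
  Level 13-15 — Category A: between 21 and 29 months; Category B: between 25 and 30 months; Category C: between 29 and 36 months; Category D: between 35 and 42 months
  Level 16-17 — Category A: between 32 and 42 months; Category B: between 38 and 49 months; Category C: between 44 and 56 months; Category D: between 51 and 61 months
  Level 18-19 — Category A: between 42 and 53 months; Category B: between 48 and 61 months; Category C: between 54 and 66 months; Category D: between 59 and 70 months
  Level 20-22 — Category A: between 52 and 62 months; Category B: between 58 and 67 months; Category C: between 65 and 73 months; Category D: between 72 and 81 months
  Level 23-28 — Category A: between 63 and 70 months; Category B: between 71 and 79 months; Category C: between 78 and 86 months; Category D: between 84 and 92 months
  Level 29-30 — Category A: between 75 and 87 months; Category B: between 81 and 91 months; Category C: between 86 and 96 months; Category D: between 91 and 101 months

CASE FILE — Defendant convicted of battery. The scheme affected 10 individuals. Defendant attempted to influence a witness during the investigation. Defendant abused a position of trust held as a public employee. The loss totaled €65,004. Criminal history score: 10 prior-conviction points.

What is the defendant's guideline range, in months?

78-86 months

Base offense level for battery: 15.
R1 applies: 15 + 2 = 17.
R2 applies: 17 + 4 = 21.
R3 does not apply.
R5 applies (level before this adjustment is 21 ≥ 11, so +3): 21 + 3 = 24.
R6 applies (level before this adjustment is 24 ≥ 6, so +4): 24 + 4 = 28.
Final offense level: 28.
Criminal history: 10 prior points → Category C (3-11).
Level 28 falls in the 23-28 band.
Grid: Level 23-28 × Category C = 78-86 months.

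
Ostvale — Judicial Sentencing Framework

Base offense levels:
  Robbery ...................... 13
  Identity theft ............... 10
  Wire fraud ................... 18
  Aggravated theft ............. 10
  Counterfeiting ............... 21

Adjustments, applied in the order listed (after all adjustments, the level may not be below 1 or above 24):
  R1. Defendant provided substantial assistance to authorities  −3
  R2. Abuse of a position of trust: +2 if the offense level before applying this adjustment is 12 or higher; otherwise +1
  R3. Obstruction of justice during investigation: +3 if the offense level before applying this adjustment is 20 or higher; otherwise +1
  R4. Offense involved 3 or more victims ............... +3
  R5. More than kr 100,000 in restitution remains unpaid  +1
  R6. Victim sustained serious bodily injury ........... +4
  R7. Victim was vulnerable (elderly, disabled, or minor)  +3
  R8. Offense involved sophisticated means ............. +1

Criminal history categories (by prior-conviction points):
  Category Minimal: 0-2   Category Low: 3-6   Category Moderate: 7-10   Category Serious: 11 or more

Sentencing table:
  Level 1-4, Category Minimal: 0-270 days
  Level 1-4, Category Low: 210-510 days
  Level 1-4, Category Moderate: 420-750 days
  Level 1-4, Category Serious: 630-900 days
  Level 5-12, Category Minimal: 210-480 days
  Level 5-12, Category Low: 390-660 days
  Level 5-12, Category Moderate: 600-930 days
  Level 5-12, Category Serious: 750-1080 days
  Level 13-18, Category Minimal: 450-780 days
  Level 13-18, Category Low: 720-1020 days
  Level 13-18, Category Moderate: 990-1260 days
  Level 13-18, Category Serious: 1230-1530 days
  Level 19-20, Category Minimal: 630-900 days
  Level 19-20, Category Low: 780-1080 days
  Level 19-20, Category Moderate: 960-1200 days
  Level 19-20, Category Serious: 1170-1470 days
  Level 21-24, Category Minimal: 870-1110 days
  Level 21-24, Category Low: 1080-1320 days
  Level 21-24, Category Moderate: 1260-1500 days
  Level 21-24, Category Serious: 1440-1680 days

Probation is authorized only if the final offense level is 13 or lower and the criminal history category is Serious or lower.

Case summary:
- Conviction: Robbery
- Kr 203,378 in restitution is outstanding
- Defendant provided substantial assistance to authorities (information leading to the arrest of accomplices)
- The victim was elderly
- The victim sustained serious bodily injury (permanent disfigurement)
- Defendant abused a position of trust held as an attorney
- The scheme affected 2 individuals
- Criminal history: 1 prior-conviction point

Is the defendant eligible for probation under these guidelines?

No

Base offense level for robbery: 13.
R1 applies: 13 − 3 = 10.
R2 applies (level before this adjustment is 10 < 12, so +1): 10 + 1 = 11.
R4 does not apply.
R5 applies: 11 + 1 = 12.
R6 applies: 12 + 4 = 16.
R7 applies: 16 + 3 = 19.
Final offense level: 19.
Criminal history: 1 prior point → Category Minimal (0-2).
Level 19 falls in the 19-20 band.
Grid: Level 19-20 × Category Minimal = 630-900 days.
Probation check: level 19 > 13 and category Minimal ≤ Serious → not eligible.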